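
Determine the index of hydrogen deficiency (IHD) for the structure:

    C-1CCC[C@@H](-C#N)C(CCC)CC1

3

Molecular formula from the SMILES: C12H21N.
DoU = (2C + 2 + N − H − X)/2 = (2·12 + 2 + 1 − 21 − 0)/2 = 6/2 = 3.
(Structurally: 1 ring(s) + 2 π bond(s) = 3.)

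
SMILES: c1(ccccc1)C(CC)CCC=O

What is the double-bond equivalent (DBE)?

Molecular formula from the SMILES: C12H16O.
DoU = (2C + 2 + N − H − X)/2 = (2·12 + 2 + 0 − 16 − 0)/2 = 10/2 = 5.
(Structurally: 1 ring(s) + 4 π bond(s) = 5.)

5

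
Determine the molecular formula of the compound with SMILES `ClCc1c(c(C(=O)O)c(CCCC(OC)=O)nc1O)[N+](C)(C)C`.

Heavy atoms from the SMILES: 15 C, 1 Cl, 2 N, 5 O.
Implicit hydrogens by atom environment:
  5 × C (aromatic): no H
  4 × C: 3 H each → 12
  4 × C: 2 H each → 8
  3 × O: no H
  2 × C: no H
  2 × O: 1 H each → 2
  1 × Cl: no H
  1 × N (aromatic): no H
  1 × N (charge +1): no H
  Total hydrogens = 22.
Net charge +1.
Molecular formula: C15H22ClN2O5+

C15H22ClN2O5+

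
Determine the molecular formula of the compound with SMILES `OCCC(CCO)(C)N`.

Heavy atoms from the SMILES: 6 C, 1 N, 2 O.
Implicit hydrogens by atom environment:
  4 × C: 2 H each → 8
  2 × O: 1 H each → 2
  1 × C: 3 H
  1 × C: no H
  1 × N: 2 H
  Total hydrogens = 15.
Molecular formula: C6H15NO2

C6H15NO2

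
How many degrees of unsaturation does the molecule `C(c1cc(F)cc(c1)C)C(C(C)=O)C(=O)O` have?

6

Molecular formula from the SMILES: C12H13FO3.
DoU = (2C + 2 + N − H − X)/2 = (2·12 + 2 + 0 − 13 − 1)/2 = 12/2 = 6.
(Structurally: 1 ring(s) + 5 π bond(s) = 6.)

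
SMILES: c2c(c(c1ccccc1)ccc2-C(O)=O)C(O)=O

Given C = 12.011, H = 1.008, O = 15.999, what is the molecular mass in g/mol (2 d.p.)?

242.23

Molecular formula: C14H10O4.
M = 14×12.011 + 10×1.008 + 4×15.999 = 242.23 g/mol.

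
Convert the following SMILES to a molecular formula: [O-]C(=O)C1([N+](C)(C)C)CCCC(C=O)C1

C11H19NO3

Heavy atoms from the SMILES: 11 C, 1 N, 3 O.
Implicit hydrogens by atom environment:
  4 × C: 2 H each → 8
  3 × C: 3 H each → 9
  2 × C: 1 H each → 2
  2 × C: no H
  2 × O: no H
  1 × N (charge +1): no H
  1 × O (charge -1): no H
  Total hydrogens = 19.
Molecular formula: C11H19NO3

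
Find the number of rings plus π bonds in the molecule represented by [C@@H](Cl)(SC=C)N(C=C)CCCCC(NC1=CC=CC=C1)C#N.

8

Molecular formula from the SMILES: C17H22ClN3S.
DoU = (2C + 2 + N − H − X)/2 = (2·17 + 2 + 3 − 22 − 1)/2 = 16/2 = 8.
(Structurally: 1 ring(s) + 7 π bond(s) = 8.)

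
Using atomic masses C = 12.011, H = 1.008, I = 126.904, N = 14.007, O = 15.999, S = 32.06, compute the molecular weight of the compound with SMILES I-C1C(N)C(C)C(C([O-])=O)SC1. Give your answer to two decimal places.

Molecular formula: C7H11INO2S-.
M = 7×12.011 + 11×1.008 + 1×126.904 + 1×14.007 + 2×15.999 + 1×32.06 = 300.13 g/mol.

300.13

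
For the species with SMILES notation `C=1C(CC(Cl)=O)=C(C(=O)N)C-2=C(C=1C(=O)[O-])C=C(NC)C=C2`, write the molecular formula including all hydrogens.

Heavy atoms from the SMILES: 15 C, 1 Cl, 2 N, 4 O.
Implicit hydrogens by atom environment:
  6 × C (aromatic): no H
  4 × C (aromatic): 1 H each → 4
  3 × C: no H
  3 × O: no H
  1 × C: 3 H
  1 × C: 2 H
  1 × Cl: no H
  1 × N: 2 H
  1 × N: 1 H
  1 × O (charge -1): no H
  Total hydrogens = 12.
Net charge -1.
Molecular formula: C15H12ClN2O4-

C15H12ClN2O4-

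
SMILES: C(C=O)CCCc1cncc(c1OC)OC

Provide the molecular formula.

Heavy atoms from the SMILES: 12 C, 1 N, 3 O.
Implicit hydrogens by atom environment:
  4 × C: 2 H each → 8
  3 × C (aromatic): no H
  3 × O: no H
  2 × C: 3 H each → 6
  2 × C (aromatic): 1 H each → 2
  1 × C: 1 H
  1 × N (aromatic): no H
  Total hydrogens = 17.
Molecular formula: C12H17NO3

C12H17NO3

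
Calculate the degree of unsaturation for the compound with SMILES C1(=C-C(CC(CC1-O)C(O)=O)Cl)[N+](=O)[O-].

4

Molecular formula from the SMILES: C8H10ClNO5.
DoU = (2C + 2 + N − H − X)/2 = (2·8 + 2 + 1 − 10 − 1)/2 = 8/2 = 4.
(Structurally: 1 ring(s) + 3 π bond(s) = 4.)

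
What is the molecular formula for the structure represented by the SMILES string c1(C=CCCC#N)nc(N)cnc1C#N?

Heavy atoms from the SMILES: 10 C, 5 N.
Implicit hydrogens by atom environment:
  3 × C (aromatic): no H
  2 × C: 2 H each → 4
  2 × C: 1 H each → 2
  2 × C: no H
  2 × N (aromatic): no H
  2 × N: no H
  1 × C (aromatic): 1 H
  1 × N: 2 H
  Total hydrogens = 9.
Molecular formula: C10H9N5

C10H9N5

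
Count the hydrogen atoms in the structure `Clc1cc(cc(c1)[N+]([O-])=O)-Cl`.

Hydrogens are implicit in SMILES; fill each atom to its normal valence:
  3 × C (aromatic): 1 H each → 3
  3 × C (aromatic): no H
  2 × Cl: no H
  1 × N (charge +1): no H
  1 × O: no H
  1 × O (charge -1): no H
  Total hydrogens = 3.

3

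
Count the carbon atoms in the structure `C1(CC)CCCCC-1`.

8

The symbol for carbon appears 8 times in the SMILES.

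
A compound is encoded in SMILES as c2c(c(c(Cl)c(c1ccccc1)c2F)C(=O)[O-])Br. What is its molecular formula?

C13H6BrClFO2-

Heavy atoms from the SMILES: 1 Br, 13 C, 1 Cl, 1 F, 2 O.
Implicit hydrogens by atom environment:
  6 × C (aromatic): 1 H each → 6
  6 × C (aromatic): no H
  1 × Br: no H
  1 × C: no H
  1 × Cl: no H
  1 × F: no H
  1 × O: no H
  1 × O (charge -1): no H
  Total hydrogens = 6.
Net charge -1.
Molecular formula: C13H6BrClFO2-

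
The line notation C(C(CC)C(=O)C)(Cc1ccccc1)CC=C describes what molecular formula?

Heavy atoms from the SMILES: 16 C, 1 O.
Implicit hydrogens by atom environment:
  5 × C (aromatic): 1 H each → 5
  4 × C: 2 H each → 8
  3 × C: 1 H each → 3
  2 × C: 3 H each → 6
  1 × C: no H
  1 × C (aromatic): no H
  1 × O: no H
  Total hydrogens = 22.
Molecular formula: C16H22O

C16H22O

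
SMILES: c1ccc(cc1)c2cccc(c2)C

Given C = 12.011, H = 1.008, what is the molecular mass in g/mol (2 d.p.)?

168.24

Molecular formula: C13H12.
M = 13×12.011 + 12×1.008 = 168.24 g/mol.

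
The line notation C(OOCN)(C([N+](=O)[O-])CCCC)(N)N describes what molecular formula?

Heavy atoms from the SMILES: 7 C, 4 N, 4 O.
Implicit hydrogens by atom environment:
  4 × C: 2 H each → 8
  3 × N: 2 H each → 6
  3 × O: no H
  1 × C: 3 H
  1 × C: 1 H
  1 × C: no H
  1 × N (charge +1): no H
  1 × O (charge -1): no H
  Total hydrogens = 18.
Molecular formula: C7H18N4O4

C7H18N4O4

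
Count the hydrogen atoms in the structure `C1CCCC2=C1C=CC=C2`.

12

Hydrogens are implicit in SMILES; fill each atom to its normal valence:
  4 × C: 2 H each → 8
  4 × C (aromatic): 1 H each → 4
  2 × C (aromatic): no H
  Total hydrogens = 12.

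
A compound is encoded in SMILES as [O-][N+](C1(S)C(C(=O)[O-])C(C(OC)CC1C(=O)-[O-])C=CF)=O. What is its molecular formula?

[C11H12FNO7S]2-

Heavy atoms from the SMILES: 11 C, 1 F, 1 N, 7 O, 1 S.
Implicit hydrogens by atom environment:
  6 × C: 1 H each → 6
  4 × O: no H
  3 × C: no H
  3 × O (charge -1): no H
  1 × C: 3 H
  1 × C: 2 H
  1 × F: no H
  1 × N (charge +1): no H
  1 × S: 1 H
  Total hydrogens = 12.
Net charge -2.
Molecular formula: [C11H12FNO7S]2-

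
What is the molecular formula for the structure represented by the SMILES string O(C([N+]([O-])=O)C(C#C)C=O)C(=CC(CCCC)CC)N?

C14H22N2O4

Heavy atoms from the SMILES: 14 C, 2 N, 4 O.
Implicit hydrogens by atom environment:
  6 × C: 1 H each → 6
  4 × C: 2 H each → 8
  3 × O: no H
  2 × C: 3 H each → 6
  2 × C: no H
  1 × N: 2 H
  1 × N (charge +1): no H
  1 × O (charge -1): no H
  Total hydrogens = 22.
Molecular formula: C14H22N2O4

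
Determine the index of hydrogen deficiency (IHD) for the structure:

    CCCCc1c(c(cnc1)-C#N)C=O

Molecular formula from the SMILES: C11H12N2O.
DoU = (2C + 2 + N − H − X)/2 = (2·11 + 2 + 2 − 12 − 0)/2 = 14/2 = 7.
(Structurally: 1 ring(s) + 6 π bond(s) = 7.)

7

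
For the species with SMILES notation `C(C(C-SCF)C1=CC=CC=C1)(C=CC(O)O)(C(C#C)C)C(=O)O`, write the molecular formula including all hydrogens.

C18H21FO4S

Heavy atoms from the SMILES: 18 C, 1 F, 4 O, 1 S.
Implicit hydrogens by atom environment:
  6 × C: 1 H each → 6
  5 × C (aromatic): 1 H each → 5
  3 × C: no H
  3 × O: 1 H each → 3
  2 × C: 2 H each → 4
  1 × C: 3 H
  1 × C (aromatic): no H
  1 × F: no H
  1 × O: no H
  1 × S: no H
  Total hydrogens = 21.
Molecular formula: C18H21FO4S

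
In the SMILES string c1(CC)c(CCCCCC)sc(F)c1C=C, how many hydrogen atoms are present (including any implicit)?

21

Hydrogens are implicit in SMILES; fill each atom to its normal valence:
  7 × C: 2 H each → 14
  4 × C (aromatic): no H
  2 × C: 3 H each → 6
  1 × C: 1 H
  1 × F: no H
  1 × S (aromatic): no H
  Total hydrogens = 21.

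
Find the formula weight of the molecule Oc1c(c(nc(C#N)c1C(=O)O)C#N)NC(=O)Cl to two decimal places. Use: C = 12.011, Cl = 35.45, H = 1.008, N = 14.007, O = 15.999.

Molecular formula: C9H3ClN4O4.
M = 9×12.011 + 1×35.45 + 3×1.008 + 4×14.007 + 4×15.999 = 266.60 g/mol.

266.60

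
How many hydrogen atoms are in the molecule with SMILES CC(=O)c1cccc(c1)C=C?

Hydrogens are implicit in SMILES; fill each atom to its normal valence:
  4 × C (aromatic): 1 H each → 4
  2 × C (aromatic): no H
  1 × C: 3 H
  1 × C: 2 H
  1 × C: 1 H
  1 × C: no H
  1 × O: no H
  Total hydrogens = 10.

10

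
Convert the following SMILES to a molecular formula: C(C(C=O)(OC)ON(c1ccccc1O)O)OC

Heavy atoms from the SMILES: 11 C, 1 N, 6 O.
Implicit hydrogens by atom environment:
  4 × C (aromatic): 1 H each → 4
  4 × O: no H
  2 × C: 3 H each → 6
  2 × C (aromatic): no H
  2 × O: 1 H each → 2
  1 × C: 2 H
  1 × C: 1 H
  1 × C: no H
  1 × N: no H
  Total hydrogens = 15.
Molecular formula: C11H15NO6

C11H15NO6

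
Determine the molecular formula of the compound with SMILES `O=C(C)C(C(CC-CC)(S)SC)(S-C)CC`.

Heavy atoms from the SMILES: 12 C, 1 O, 3 S.
Implicit hydrogens by atom environment:
  5 × C: 3 H each → 15
  4 × C: 2 H each → 8
  3 × C: no H
  2 × S: no H
  1 × O: no H
  1 × S: 1 H
  Total hydrogens = 24.
Molecular formula: C12H24OS3

C12H24OS3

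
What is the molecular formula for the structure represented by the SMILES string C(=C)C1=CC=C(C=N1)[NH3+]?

C7H9N2+

Heavy atoms from the SMILES: 7 C, 2 N.
Implicit hydrogens by atom environment:
  3 × C (aromatic): 1 H each → 3
  2 × C (aromatic): no H
  1 × C: 2 H
  1 × C: 1 H
  1 × N (charge +1): 3 H
  1 × N (aromatic): no H
  Total hydrogens = 9.
Net charge +1.
Molecular formula: C7H9N2+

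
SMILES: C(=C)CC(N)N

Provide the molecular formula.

C4H10N2

Heavy atoms from the SMILES: 4 C, 2 N.
Implicit hydrogens by atom environment:
  2 × C: 2 H each → 4
  2 × C: 1 H each → 2
  2 × N: 2 H each → 4
  Total hydrogens = 10.
Molecular formula: C4H10N2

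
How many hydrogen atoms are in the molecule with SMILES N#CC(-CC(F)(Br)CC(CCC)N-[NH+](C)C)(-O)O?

Hydrogens are implicit in SMILES; fill each atom to its normal valence:
  4 × C: 2 H each → 8
  3 × C: 3 H each → 9
  3 × C: no H
  2 × O: 1 H each → 2
  1 × Br: no H
  1 × C: 1 H
  1 × F: no H
  1 × N: 1 H
  1 × N (charge +1): 1 H
  1 × N: no H
  Total hydrogens = 22.

22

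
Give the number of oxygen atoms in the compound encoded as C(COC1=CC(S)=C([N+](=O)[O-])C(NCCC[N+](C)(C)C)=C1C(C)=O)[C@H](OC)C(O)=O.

7

The symbol for oxygen appears 7 times in the SMILES.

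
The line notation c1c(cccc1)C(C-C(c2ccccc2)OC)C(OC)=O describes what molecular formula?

Heavy atoms from the SMILES: 18 C, 3 O.
Implicit hydrogens by atom environment:
  10 × C (aromatic): 1 H each → 10
  3 × O: no H
  2 × C: 3 H each → 6
  2 × C: 1 H each → 2
  2 × C (aromatic): no H
  1 × C: 2 H
  1 × C: no H
  Total hydrogens = 20.
Molecular formula: C18H20O3

C18H20O3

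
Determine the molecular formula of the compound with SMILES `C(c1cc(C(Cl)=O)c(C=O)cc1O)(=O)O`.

C9H5ClO5

Heavy atoms from the SMILES: 9 C, 1 Cl, 5 O.
Implicit hydrogens by atom environment:
  4 × C (aromatic): no H
  3 × O: no H
  2 × C (aromatic): 1 H each → 2
  2 × C: no H
  2 × O: 1 H each → 2
  1 × C: 1 H
  1 × Cl: no H
  Total hydrogens = 5.
Molecular formula: C9H5ClO5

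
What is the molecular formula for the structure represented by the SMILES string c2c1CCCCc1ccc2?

Heavy atoms from the SMILES: 10 C.
Implicit hydrogens by atom environment:
  4 × C: 2 H each → 8
  4 × C (aromatic): 1 H each → 4
  2 × C (aromatic): no H
  Total hydrogens = 12.
Molecular formula: C10H12

C10H12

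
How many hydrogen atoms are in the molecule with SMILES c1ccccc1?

Hydrogens are implicit in SMILES; fill each atom to its normal valence:
  6 × C (aromatic): 1 H each → 6
  Total hydrogens = 6.

6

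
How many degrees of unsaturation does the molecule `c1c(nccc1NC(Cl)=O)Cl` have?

Molecular formula from the SMILES: C6H4Cl2N2O.
DoU = (2C + 2 + N − H − X)/2 = (2·6 + 2 + 2 − 4 − 2)/2 = 10/2 = 5.
(Structurally: 1 ring(s) + 4 π bond(s) = 5.)

5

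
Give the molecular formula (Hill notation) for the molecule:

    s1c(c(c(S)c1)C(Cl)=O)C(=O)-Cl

Heavy atoms from the SMILES: 6 C, 2 Cl, 2 O, 2 S.
Implicit hydrogens by atom environment:
  3 × C (aromatic): no H
  2 × C: no H
  2 × Cl: no H
  2 × O: no H
  1 × C (aromatic): 1 H
  1 × S: 1 H
  1 × S (aromatic): no H
  Total hydrogens = 2.
Molecular formula: C6H2Cl2O2S2

C6H2Cl2O2S2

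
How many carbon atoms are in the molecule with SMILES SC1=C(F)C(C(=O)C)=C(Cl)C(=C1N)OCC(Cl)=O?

The symbol for carbon appears 10 times in the SMILES. (Cl is a single chlorine, not C + l.)

10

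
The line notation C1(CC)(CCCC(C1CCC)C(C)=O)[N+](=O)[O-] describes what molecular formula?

Heavy atoms from the SMILES: 13 C, 1 N, 3 O.
Implicit hydrogens by atom environment:
  6 × C: 2 H each → 12
  3 × C: 3 H each → 9
  2 × C: 1 H each → 2
  2 × C: no H
  2 × O: no H
  1 × N (charge +1): no H
  1 × O (charge -1): no H
  Total hydrogens = 23.
Molecular formula: C13H23NO3

C13H23NO3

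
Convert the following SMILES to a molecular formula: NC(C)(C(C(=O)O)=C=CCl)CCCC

C10H16ClNO2

Heavy atoms from the SMILES: 10 C, 1 Cl, 1 N, 2 O.
Implicit hydrogens by atom environment:
  4 × C: no H
  3 × C: 2 H each → 6
  2 × C: 3 H each → 6
  1 × C: 1 H
  1 × Cl: no H
  1 × N: 2 H
  1 × O: 1 H
  1 × O: no H
  Total hydrogens = 16.
Molecular formula: C10H16ClNO2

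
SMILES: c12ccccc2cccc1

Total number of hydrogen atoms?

Hydrogens are implicit in SMILES; fill each atom to its normal valence:
  8 × C (aromatic): 1 H each → 8
  2 × C (aromatic): no H
  Total hydrogens = 8.

8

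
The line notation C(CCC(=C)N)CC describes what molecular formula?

Heavy atoms from the SMILES: 7 C, 1 N.
Implicit hydrogens by atom environment:
  5 × C: 2 H each → 10
  1 × C: 3 H
  1 × C: no H
  1 × N: 2 H
  Total hydrogens = 15.
Molecular formula: C7H15N

C7H15N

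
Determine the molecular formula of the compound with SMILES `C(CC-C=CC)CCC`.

Heavy atoms from the SMILES: 9 C.
Implicit hydrogens by atom environment:
  5 × C: 2 H each → 10
  2 × C: 3 H each → 6
  2 × C: 1 H each → 2
  Total hydrogens = 18.
Molecular formula: C9H18

C9H18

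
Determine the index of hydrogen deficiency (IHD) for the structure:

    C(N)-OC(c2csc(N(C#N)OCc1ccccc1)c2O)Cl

9

Molecular formula from the SMILES: C14H14ClN3O3S.
DoU = (2C + 2 + N − H − X)/2 = (2·14 + 2 + 3 − 14 − 1)/2 = 18/2 = 9.
(Structurally: 2 ring(s) + 7 π bond(s) = 9.)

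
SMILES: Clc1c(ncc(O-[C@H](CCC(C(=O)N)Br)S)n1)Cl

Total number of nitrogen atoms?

3

The symbol for nitrogen appears 3 times in the SMILES.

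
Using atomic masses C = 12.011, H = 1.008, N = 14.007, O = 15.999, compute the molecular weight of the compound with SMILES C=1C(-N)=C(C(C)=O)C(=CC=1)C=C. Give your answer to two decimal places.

161.20

Molecular formula: C10H11NO.
M = 10×12.011 + 11×1.008 + 1×14.007 + 1×15.999 = 161.20 g/mol.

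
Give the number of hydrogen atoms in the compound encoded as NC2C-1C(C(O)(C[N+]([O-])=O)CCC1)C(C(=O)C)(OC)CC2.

24

Hydrogens are implicit in SMILES; fill each atom to its normal valence:
  6 × C: 2 H each → 12
  3 × C: 1 H each → 3
  3 × C: no H
  3 × O: no H
  2 × C: 3 H each → 6
  1 × N: 2 H
  1 × N (charge +1): no H
  1 × O: 1 H
  1 × O (charge -1): no H
  Total hydrogens = 24.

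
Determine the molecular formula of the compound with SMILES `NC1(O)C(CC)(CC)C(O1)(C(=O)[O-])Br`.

C8H13BrNO4-

Heavy atoms from the SMILES: 1 Br, 8 C, 1 N, 4 O.
Implicit hydrogens by atom environment:
  4 × C: no H
  2 × C: 3 H each → 6
  2 × C: 2 H each → 4
  2 × O: no H
  1 × Br: no H
  1 × N: 2 H
  1 × O: 1 H
  1 × O (charge -1): no H
  Total hydrogens = 13.
Net charge -1.
Molecular formula: C8H13BrNO4-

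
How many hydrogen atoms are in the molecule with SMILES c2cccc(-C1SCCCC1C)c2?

Hydrogens are implicit in SMILES; fill each atom to its normal valence:
  5 × C (aromatic): 1 H each → 5
  3 × C: 2 H each → 6
  2 × C: 1 H each → 2
  1 × C: 3 H
  1 × C (aromatic): no H
  1 × S: no H
  Total hydrogens = 16.

16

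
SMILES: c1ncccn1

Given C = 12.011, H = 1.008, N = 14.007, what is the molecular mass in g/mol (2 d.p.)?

80.09

Molecular formula: C4H4N2.
M = 4×12.011 + 4×1.008 + 2×14.007 = 80.09 g/mol.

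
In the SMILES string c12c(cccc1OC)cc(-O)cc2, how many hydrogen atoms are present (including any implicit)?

Hydrogens are implicit in SMILES; fill each atom to its normal valence:
  6 × C (aromatic): 1 H each → 6
  4 × C (aromatic): no H
  1 × C: 3 H
  1 × O: 1 H
  1 × O: no H
  Total hydrogens = 10.

10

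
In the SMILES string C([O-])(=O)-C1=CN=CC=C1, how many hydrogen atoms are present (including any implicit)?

4

Hydrogens are implicit in SMILES; fill each atom to its normal valence:
  4 × C (aromatic): 1 H each → 4
  1 × C (aromatic): no H
  1 × C: no H
  1 × N (aromatic): no H
  1 × O: no H
  1 × O (charge -1): no H
  Total hydrogens = 4.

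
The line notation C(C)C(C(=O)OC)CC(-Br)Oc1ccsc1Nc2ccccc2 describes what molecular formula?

Heavy atoms from the SMILES: 1 Br, 17 C, 1 N, 3 O, 1 S.
Implicit hydrogens by atom environment:
  7 × C (aromatic): 1 H each → 7
  3 × C (aromatic): no H
  3 × O: no H
  2 × C: 3 H each → 6
  2 × C: 2 H each → 4
  2 × C: 1 H each → 2
  1 × Br: no H
  1 × C: no H
  1 × N: 1 H
  1 × S (aromatic): no H
  Total hydrogens = 20.
Molecular formula: C17H20BrNO3S

C17H20BrNO3S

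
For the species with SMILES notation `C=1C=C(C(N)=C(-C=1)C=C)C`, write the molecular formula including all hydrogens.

Heavy atoms from the SMILES: 9 C, 1 N.
Implicit hydrogens by atom environment:
  3 × C (aromatic): 1 H each → 3
  3 × C (aromatic): no H
  1 × C: 3 H
  1 × C: 2 H
  1 × C: 1 H
  1 × N: 2 H
  Total hydrogens = 11.
Molecular formula: C9H11N

C9H11N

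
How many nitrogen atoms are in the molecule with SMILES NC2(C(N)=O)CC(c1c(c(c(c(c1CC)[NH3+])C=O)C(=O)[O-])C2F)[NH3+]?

4

The symbol for nitrogen appears 4 times in the SMILES.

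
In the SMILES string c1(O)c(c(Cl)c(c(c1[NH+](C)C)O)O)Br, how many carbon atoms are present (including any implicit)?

The symbol for carbon appears 8 times in the SMILES. Lowercase c denotes aromatic carbon and counts toward C.

8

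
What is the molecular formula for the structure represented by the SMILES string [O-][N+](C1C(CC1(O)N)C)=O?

C5H10N2O3

Heavy atoms from the SMILES: 5 C, 2 N, 3 O.
Implicit hydrogens by atom environment:
  2 × C: 1 H each → 2
  1 × C: 3 H
  1 × C: 2 H
  1 × C: no H
  1 × N: 2 H
  1 × N (charge +1): no H
  1 × O: 1 H
  1 × O: no H
  1 × O (charge -1): no H
  Total hydrogens = 10.
Molecular formula: C5H10N2O3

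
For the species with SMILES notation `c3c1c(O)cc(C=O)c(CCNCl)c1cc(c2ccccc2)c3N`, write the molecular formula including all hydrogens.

Heavy atoms from the SMILES: 19 C, 1 Cl, 2 N, 2 O.
Implicit hydrogens by atom environment:
  8 × C (aromatic): 1 H each → 8
  8 × C (aromatic): no H
  2 × C: 2 H each → 4
  1 × C: 1 H
  1 × Cl: no H
  1 × N: 2 H
  1 × N: 1 H
  1 × O: 1 H
  1 × O: no H
  Total hydrogens = 17.
Molecular formula: C19H17ClN2O2

C19H17ClN2O2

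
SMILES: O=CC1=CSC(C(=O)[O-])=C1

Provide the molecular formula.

Heavy atoms from the SMILES: 6 C, 3 O, 1 S.
Implicit hydrogens by atom environment:
  2 × C (aromatic): 1 H each → 2
  2 × C (aromatic): no H
  2 × O: no H
  1 × C: 1 H
  1 × C: no H
  1 × O (charge -1): no H
  1 × S (aromatic): no H
  Total hydrogens = 3.
Net charge -1.
Molecular formula: C6H3O3S-

C6H3O3S-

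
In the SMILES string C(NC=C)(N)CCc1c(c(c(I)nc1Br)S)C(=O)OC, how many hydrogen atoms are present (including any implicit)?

15

Hydrogens are implicit in SMILES; fill each atom to its normal valence:
  5 × C (aromatic): no H
  3 × C: 2 H each → 6
  2 × C: 1 H each → 2
  2 × O: no H
  1 × Br: no H
  1 × C: 3 H
  1 × C: no H
  1 × I: no H
  1 × N: 2 H
  1 × N: 1 H
  1 × N (aromatic): no H
  1 × S: 1 H
  Total hydrogens = 15.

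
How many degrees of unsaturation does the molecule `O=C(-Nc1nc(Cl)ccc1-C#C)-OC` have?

Molecular formula from the SMILES: C9H7ClN2O2.
DoU = (2C + 2 + N − H − X)/2 = (2·9 + 2 + 2 − 7 − 1)/2 = 14/2 = 7.
(Structurally: 1 ring(s) + 6 π bond(s) = 7.)

7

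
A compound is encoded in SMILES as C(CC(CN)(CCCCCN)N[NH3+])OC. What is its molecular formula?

Heavy atoms from the SMILES: 10 C, 4 N, 1 O.
Implicit hydrogens by atom environment:
  8 × C: 2 H each → 16
  2 × N: 2 H each → 4
  1 × C: 3 H
  1 × C: no H
  1 × N (charge +1): 3 H
  1 × N: 1 H
  1 × O: no H
  Total hydrogens = 27.
Net charge +1.
Molecular formula: C10H27N4O+

C10H27N4O+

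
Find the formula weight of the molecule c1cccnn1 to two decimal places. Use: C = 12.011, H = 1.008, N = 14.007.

80.09

Molecular formula: C4H4N2.
M = 4×12.011 + 4×1.008 + 2×14.007 = 80.09 g/mol.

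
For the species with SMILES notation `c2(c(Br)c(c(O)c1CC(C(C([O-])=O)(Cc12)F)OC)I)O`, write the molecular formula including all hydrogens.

C12H10BrFIO5-

Heavy atoms from the SMILES: 1 Br, 12 C, 1 F, 1 I, 5 O.
Implicit hydrogens by atom environment:
  6 × C (aromatic): no H
  2 × C: 2 H each → 4
  2 × C: no H
  2 × O: 1 H each → 2
  2 × O: no H
  1 × Br: no H
  1 × C: 3 H
  1 × C: 1 H
  1 × F: no H
  1 × I: no H
  1 × O (charge -1): no H
  Total hydrogens = 10.
Net charge -1.
Molecular formula: C12H10BrFIO5-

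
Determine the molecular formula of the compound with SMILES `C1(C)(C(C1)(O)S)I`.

Heavy atoms from the SMILES: 4 C, 1 I, 1 O, 1 S.
Implicit hydrogens by atom environment:
  2 × C: no H
  1 × C: 3 H
  1 × C: 2 H
  1 × I: no H
  1 × O: 1 H
  1 × S: 1 H
  Total hydrogens = 7.
Molecular formula: C4H7IOS

C4H7IOS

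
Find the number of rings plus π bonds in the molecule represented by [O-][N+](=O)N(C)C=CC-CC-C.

Molecular formula from the SMILES: C7H14N2O2.
DoU = (2C + 2 + N − H − X)/2 = (2·7 + 2 + 2 − 14 − 0)/2 = 4/2 = 2.
(Structurally: 0 ring(s) + 2 π bond(s) = 2.)

2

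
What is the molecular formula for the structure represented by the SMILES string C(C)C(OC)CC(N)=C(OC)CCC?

Heavy atoms from the SMILES: 11 C, 1 N, 2 O.
Implicit hydrogens by atom environment:
  4 × C: 3 H each → 12
  4 × C: 2 H each → 8
  2 × C: no H
  2 × O: no H
  1 × C: 1 H
  1 × N: 2 H
  Total hydrogens = 23.
Molecular formula: C11H23NO2

C11H23NO2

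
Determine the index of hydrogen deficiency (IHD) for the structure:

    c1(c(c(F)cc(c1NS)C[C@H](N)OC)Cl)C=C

5

Molecular formula from the SMILES: C11H14ClFN2OS.
DoU = (2C + 2 + N − H − X)/2 = (2·11 + 2 + 2 − 14 − 2)/2 = 10/2 = 5.
(Structurally: 1 ring(s) + 4 π bond(s) = 5.)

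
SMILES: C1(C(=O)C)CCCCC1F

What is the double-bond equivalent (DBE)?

2

Molecular formula from the SMILES: C8H13FO.
DoU = (2C + 2 + N − H − X)/2 = (2·8 + 2 + 0 − 13 − 1)/2 = 4/2 = 2.
(Structurally: 1 ring(s) + 1 π bond(s) = 2.)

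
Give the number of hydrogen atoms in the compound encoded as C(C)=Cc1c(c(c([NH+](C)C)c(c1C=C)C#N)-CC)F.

20

Hydrogens are implicit in SMILES; fill each atom to its normal valence:
  6 × C (aromatic): no H
  4 × C: 3 H each → 12
  3 × C: 1 H each → 3
  2 × C: 2 H each → 4
  1 × C: no H
  1 × F: no H
  1 × N (charge +1): 1 H
  1 × N: no H
  Total hydrogens = 20.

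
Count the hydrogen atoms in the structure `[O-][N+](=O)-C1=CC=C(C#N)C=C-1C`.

Hydrogens are implicit in SMILES; fill each atom to its normal valence:
  3 × C (aromatic): 1 H each → 3
  3 × C (aromatic): no H
  1 × C: 3 H
  1 × C: no H
  1 × N: no H
  1 × N (charge +1): no H
  1 × O: no H
  1 × O (charge -1): no H
  Total hydrogens = 6.

6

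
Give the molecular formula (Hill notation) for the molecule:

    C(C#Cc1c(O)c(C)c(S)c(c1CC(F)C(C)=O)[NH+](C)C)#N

Heavy atoms from the SMILES: 16 C, 1 F, 2 N, 2 O, 1 S.
Implicit hydrogens by atom environment:
  6 × C (aromatic): no H
  4 × C: 3 H each → 12
  4 × C: no H
  1 × C: 2 H
  1 × C: 1 H
  1 × F: no H
  1 × N (charge +1): 1 H
  1 × N: no H
  1 × O: 1 H
  1 × O: no H
  1 × S: 1 H
  Total hydrogens = 18.
Net charge +1.
Molecular formula: C16H18FN2O2S+

C16H18FN2O2S+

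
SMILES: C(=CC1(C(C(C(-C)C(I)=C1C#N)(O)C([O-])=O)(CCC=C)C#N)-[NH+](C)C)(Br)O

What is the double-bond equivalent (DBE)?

9

Molecular formula from the SMILES: C18H21BrIN3O4.
DoU = (2C + 2 + N − H − X)/2 = (2·18 + 2 + 3 − 21 − 2)/2 = 18/2 = 9.
(Structurally: 1 ring(s) + 8 π bond(s) = 9.)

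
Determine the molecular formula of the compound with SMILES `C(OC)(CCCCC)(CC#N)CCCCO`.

Heavy atoms from the SMILES: 13 C, 1 N, 2 O.
Implicit hydrogens by atom environment:
  9 × C: 2 H each → 18
  2 × C: 3 H each → 6
  2 × C: no H
  1 × N: no H
  1 × O: 1 H
  1 × O: no H
  Total hydrogens = 25.
Molecular formula: C13H25NO2

C13H25NO2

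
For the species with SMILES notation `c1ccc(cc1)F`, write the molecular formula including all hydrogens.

C6H5F

Heavy atoms from the SMILES: 6 C, 1 F.
Implicit hydrogens by atom environment:
  5 × C (aromatic): 1 H each → 5
  1 × C (aromatic): no H
  1 × F: no H
  Total hydrogens = 5.
Molecular formula: C6H5F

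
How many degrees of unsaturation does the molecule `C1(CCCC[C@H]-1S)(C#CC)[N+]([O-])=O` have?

4

Molecular formula from the SMILES: C9H13NO2S.
DoU = (2C + 2 + N − H − X)/2 = (2·9 + 2 + 1 − 13 − 0)/2 = 8/2 = 4.
(Structurally: 1 ring(s) + 3 π bond(s) = 4.)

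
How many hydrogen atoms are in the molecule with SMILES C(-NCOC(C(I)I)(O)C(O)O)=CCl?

Hydrogens are implicit in SMILES; fill each atom to its normal valence:
  4 × C: 1 H each → 4
  3 × O: 1 H each → 3
  2 × I: no H
  1 × C: 2 H
  1 × C: no H
  1 × Cl: no H
  1 × N: 1 H
  1 × O: no H
  Total hydrogens = 10.

10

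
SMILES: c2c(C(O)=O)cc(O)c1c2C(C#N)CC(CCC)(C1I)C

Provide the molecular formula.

C16H18INO3

Heavy atoms from the SMILES: 16 C, 1 I, 1 N, 3 O.
Implicit hydrogens by atom environment:
  4 × C (aromatic): no H
  3 × C: 2 H each → 6
  3 × C: no H
  2 × C: 3 H each → 6
  2 × C (aromatic): 1 H each → 2
  2 × C: 1 H each → 2
  2 × O: 1 H each → 2
  1 × I: no H
  1 × N: no H
  1 × O: no H
  Total hydrogens = 18.
Molecular formula: C16H18INO3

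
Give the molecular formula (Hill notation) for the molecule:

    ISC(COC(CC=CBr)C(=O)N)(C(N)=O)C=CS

Heavy atoms from the SMILES: 1 Br, 10 C, 1 I, 2 N, 3 O, 2 S.
Implicit hydrogens by atom environment:
  5 × C: 1 H each → 5
  3 × C: no H
  3 × O: no H
  2 × C: 2 H each → 4
  2 × N: 2 H each → 4
  1 × Br: no H
  1 × I: no H
  1 × S: 1 H
  1 × S: no H
  Total hydrogens = 14.
Molecular formula: C10H14BrIN2O3S2

C10H14BrIN2O3S2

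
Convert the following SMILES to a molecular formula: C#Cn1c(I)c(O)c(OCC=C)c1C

C10H10INO2

Heavy atoms from the SMILES: 10 C, 1 I, 1 N, 2 O.
Implicit hydrogens by atom environment:
  4 × C (aromatic): no H
  2 × C: 2 H each → 4
  2 × C: 1 H each → 2
  1 × C: 3 H
  1 × C: no H
  1 × I: no H
  1 × N (aromatic): no H
  1 × O: 1 H
  1 × O: no H
  Total hydrogens = 10.
Molecular formula: C10H10INO2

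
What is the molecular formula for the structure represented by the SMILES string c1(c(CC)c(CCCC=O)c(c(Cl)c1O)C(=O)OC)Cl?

Heavy atoms from the SMILES: 14 C, 2 Cl, 4 O.
Implicit hydrogens by atom environment:
  6 × C (aromatic): no H
  4 × C: 2 H each → 8
  3 × O: no H
  2 × C: 3 H each → 6
  2 × Cl: no H
  1 × C: 1 H
  1 × C: no H
  1 × O: 1 H
  Total hydrogens = 16.
Molecular formula: C14H16Cl2O4

C14H16Cl2O4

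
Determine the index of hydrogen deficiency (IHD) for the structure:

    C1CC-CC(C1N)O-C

1

Molecular formula from the SMILES: C7H15NO.
DoU = (2C + 2 + N − H − X)/2 = (2·7 + 2 + 1 − 15 − 0)/2 = 2/2 = 1.
(Structurally: 1 ring(s) + 0 π bond(s) = 1.)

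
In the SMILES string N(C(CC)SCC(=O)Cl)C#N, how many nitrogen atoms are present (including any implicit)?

The symbol for nitrogen appears 2 times in the SMILES.

2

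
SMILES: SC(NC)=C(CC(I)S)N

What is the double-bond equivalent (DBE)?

Molecular formula from the SMILES: C5H11IN2S2.
DoU = (2C + 2 + N − H − X)/2 = (2·5 + 2 + 2 − 11 − 1)/2 = 2/2 = 1.
(Structurally: 0 ring(s) + 1 π bond(s) = 1.)

1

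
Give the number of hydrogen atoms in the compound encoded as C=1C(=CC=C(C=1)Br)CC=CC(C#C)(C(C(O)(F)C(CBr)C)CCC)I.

24

Hydrogens are implicit in SMILES; fill each atom to its normal valence:
  5 × C: 1 H each → 5
  4 × C: 2 H each → 8
  4 × C (aromatic): 1 H each → 4
  3 × C: no H
  2 × Br: no H
  2 × C: 3 H each → 6
  2 × C (aromatic): no H
  1 × F: no H
  1 × I: no H
  1 × O: 1 H
  Total hydrogens = 24.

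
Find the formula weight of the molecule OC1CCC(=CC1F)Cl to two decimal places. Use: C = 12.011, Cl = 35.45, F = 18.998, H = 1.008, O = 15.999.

150.58

Molecular formula: C6H8ClFO.
M = 6×12.011 + 1×35.45 + 1×18.998 + 8×1.008 + 1×15.999 = 150.58 g/mol.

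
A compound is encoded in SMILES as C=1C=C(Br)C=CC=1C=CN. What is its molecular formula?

Heavy atoms from the SMILES: 1 Br, 8 C, 1 N.
Implicit hydrogens by atom environment:
  4 × C (aromatic): 1 H each → 4
  2 × C: 1 H each → 2
  2 × C (aromatic): no H
  1 × Br: no H
  1 × N: 2 H
  Total hydrogens = 8.
Molecular formula: C8H8BrN

C8H8BrN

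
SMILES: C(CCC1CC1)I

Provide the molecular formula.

Heavy atoms from the SMILES: 6 C, 1 I.
Implicit hydrogens by atom environment:
  5 × C: 2 H each → 10
  1 × C: 1 H
  1 × I: no H
  Total hydrogens = 11.
Molecular formula: C6H11I

C6H11I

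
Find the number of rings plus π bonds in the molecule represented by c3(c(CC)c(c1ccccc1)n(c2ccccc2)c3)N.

Molecular formula from the SMILES: C18H18N2.
DoU = (2C + 2 + N − H − X)/2 = (2·18 + 2 + 2 − 18 − 0)/2 = 22/2 = 11.
(Structurally: 3 ring(s) + 8 π bond(s) = 11.)

11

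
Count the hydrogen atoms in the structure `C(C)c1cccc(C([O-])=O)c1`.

Hydrogens are implicit in SMILES; fill each atom to its normal valence:
  4 × C (aromatic): 1 H each → 4
  2 × C (aromatic): no H
  1 × C: 3 H
  1 × C: 2 H
  1 × C: no H
  1 × O: no H
  1 × O (charge -1): no H
  Total hydrogens = 9.

9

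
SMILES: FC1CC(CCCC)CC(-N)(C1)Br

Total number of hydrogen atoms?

Hydrogens are implicit in SMILES; fill each atom to its normal valence:
  6 × C: 2 H each → 12
  2 × C: 1 H each → 2
  1 × Br: no H
  1 × C: 3 H
  1 × C: no H
  1 × F: no H
  1 × N: 2 H
  Total hydrogens = 19.

19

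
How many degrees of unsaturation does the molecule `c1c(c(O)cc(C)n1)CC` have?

Molecular formula from the SMILES: C8H11NO.
DoU = (2C + 2 + N − H − X)/2 = (2·8 + 2 + 1 − 11 − 0)/2 = 8/2 = 4.
(Structurally: 1 ring(s) + 3 π bond(s) = 4.)

4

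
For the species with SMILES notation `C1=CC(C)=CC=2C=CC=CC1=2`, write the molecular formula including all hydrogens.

Heavy atoms from the SMILES: 11 C.
Implicit hydrogens by atom environment:
  7 × C (aromatic): 1 H each → 7
  3 × C (aromatic): no H
  1 × C: 3 H
  Total hydrogens = 10.
Molecular formula: C11H10

C11H10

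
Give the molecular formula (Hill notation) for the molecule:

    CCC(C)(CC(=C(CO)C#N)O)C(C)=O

Heavy atoms from the SMILES: 11 C, 1 N, 3 O.
Implicit hydrogens by atom environment:
  5 × C: no H
  3 × C: 3 H each → 9
  3 × C: 2 H each → 6
  2 × O: 1 H each → 2
  1 × N: no H
  1 × O: no H
  Total hydrogens = 17.
Molecular formula: C11H17NO3

C11H17NO3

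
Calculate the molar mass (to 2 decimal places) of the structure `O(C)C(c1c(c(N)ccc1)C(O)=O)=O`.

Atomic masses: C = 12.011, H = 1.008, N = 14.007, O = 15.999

195.17

Molecular formula: C9H9NO4.
M = 9×12.011 + 9×1.008 + 1×14.007 + 4×15.999 = 195.17 g/mol.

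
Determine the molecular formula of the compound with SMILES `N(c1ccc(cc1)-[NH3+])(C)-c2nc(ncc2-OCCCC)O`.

Heavy atoms from the SMILES: 15 C, 4 N, 2 O.
Implicit hydrogens by atom environment:
  5 × C (aromatic): 1 H each → 5
  5 × C (aromatic): no H
  3 × C: 2 H each → 6
  2 × C: 3 H each → 6
  2 × N (aromatic): no H
  1 × N (charge +1): 3 H
  1 × N: no H
  1 × O: 1 H
  1 × O: no H
  Total hydrogens = 21.
Net charge +1.
Molecular formula: C15H21N4O2+

C15H21N4O2+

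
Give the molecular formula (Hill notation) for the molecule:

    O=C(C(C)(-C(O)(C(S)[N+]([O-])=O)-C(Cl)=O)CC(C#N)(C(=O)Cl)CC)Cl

C12H13Cl3N2O6S

Heavy atoms from the SMILES: 12 C, 3 Cl, 2 N, 6 O, 1 S.
Implicit hydrogens by atom environment:
  7 × C: no H
  4 × O: no H
  3 × Cl: no H
  2 × C: 3 H each → 6
  2 × C: 2 H each → 4
  1 × C: 1 H
  1 × N: no H
  1 × N (charge +1): no H
  1 × O: 1 H
  1 × O (charge -1): no H
  1 × S: 1 H
  Total hydrogens = 13.
Molecular formula: C12H13Cl3N2O6S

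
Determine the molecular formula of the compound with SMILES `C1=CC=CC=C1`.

Heavy atoms from the SMILES: 6 C.
Implicit hydrogens by atom environment:
  6 × C (aromatic): 1 H each → 6
  Total hydrogens = 6.
Molecular formula: C6H6

C6H6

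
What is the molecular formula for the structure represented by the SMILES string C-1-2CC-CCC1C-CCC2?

Heavy atoms from the SMILES: 10 C.
Implicit hydrogens by atom environment:
  8 × C: 2 H each → 16
  2 × C: 1 H each → 2
  Total hydrogens = 18.
Molecular formula: C10H18

C10H18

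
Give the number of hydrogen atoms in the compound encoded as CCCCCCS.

Hydrogens are implicit in SMILES; fill each atom to its normal valence:
  5 × C: 2 H each → 10
  1 × C: 3 H
  1 × S: 1 H
  Total hydrogens = 14.

14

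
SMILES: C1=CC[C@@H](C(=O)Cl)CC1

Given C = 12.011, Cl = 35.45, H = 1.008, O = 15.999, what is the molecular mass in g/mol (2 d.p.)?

Molecular formula: C7H9ClO.
M = 7×12.011 + 1×35.45 + 9×1.008 + 1×15.999 = 144.60 g/mol.

144.60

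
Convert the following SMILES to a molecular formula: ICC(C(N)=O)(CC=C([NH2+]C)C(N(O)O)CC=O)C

C11H21IN3O4+

Heavy atoms from the SMILES: 11 C, 1 I, 3 N, 4 O.
Implicit hydrogens by atom environment:
  3 × C: 2 H each → 6
  3 × C: 1 H each → 3
  3 × C: no H
  2 × C: 3 H each → 6
  2 × O: 1 H each → 2
  2 × O: no H
  1 × I: no H
  1 × N (charge +1): 2 H
  1 × N: 2 H
  1 × N: no H
  Total hydrogens = 21.
Net charge +1.
Molecular formula: C11H21IN3O4+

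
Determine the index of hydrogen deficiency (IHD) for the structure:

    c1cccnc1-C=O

Molecular formula from the SMILES: C6H5NO.
DoU = (2C + 2 + N − H − X)/2 = (2·6 + 2 + 1 − 5 − 0)/2 = 10/2 = 5.
(Structurally: 1 ring(s) + 4 π bond(s) = 5.)

5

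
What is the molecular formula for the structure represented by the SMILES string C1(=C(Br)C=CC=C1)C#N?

Heavy atoms from the SMILES: 1 Br, 7 C, 1 N.
Implicit hydrogens by atom environment:
  4 × C (aromatic): 1 H each → 4
  2 × C (aromatic): no H
  1 × Br: no H
  1 × C: no H
  1 × N: no H
  Total hydrogens = 4.
Molecular formula: C7H4BrN

C7H4BrN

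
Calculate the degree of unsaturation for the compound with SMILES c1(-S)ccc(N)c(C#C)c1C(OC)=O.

7

Molecular formula from the SMILES: C10H9NO2S.
DoU = (2C + 2 + N − H − X)/2 = (2·10 + 2 + 1 − 9 − 0)/2 = 14/2 = 7.
(Structurally: 1 ring(s) + 6 π bond(s) = 7.)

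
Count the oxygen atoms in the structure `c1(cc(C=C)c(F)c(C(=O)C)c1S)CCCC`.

The symbol for oxygen appears 1 time in the SMILES.

1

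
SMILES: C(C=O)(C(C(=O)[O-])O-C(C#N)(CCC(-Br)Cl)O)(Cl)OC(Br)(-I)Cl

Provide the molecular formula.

C10H8Br2Cl3INO6-

Heavy atoms from the SMILES: 2 Br, 10 C, 3 Cl, 1 I, 1 N, 6 O.
Implicit hydrogens by atom environment:
  5 × C: no H
  4 × O: no H
  3 × C: 1 H each → 3
  3 × Cl: no H
  2 × Br: no H
  2 × C: 2 H each → 4
  1 × I: no H
  1 × N: no H
  1 × O: 1 H
  1 × O (charge -1): no H
  Total hydrogens = 8.
Net charge -1.
Molecular formula: C10H8Br2Cl3INO6-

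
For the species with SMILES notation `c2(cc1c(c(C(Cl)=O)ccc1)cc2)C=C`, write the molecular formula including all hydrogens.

Heavy atoms from the SMILES: 13 C, 1 Cl, 1 O.
Implicit hydrogens by atom environment:
  6 × C (aromatic): 1 H each → 6
  4 × C (aromatic): no H
  1 × C: 2 H
  1 × C: 1 H
  1 × C: no H
  1 × Cl: no H
  1 × O: no H
  Total hydrogens = 9.
Molecular formula: C13H9ClO

C13H9ClO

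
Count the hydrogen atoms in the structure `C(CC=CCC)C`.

14

Hydrogens are implicit in SMILES; fill each atom to its normal valence:
  3 × C: 2 H each → 6
  2 × C: 3 H each → 6
  2 × C: 1 H each → 2
  Total hydrogens = 14.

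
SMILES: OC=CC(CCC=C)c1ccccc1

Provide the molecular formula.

Heavy atoms from the SMILES: 13 C, 1 O.
Implicit hydrogens by atom environment:
  5 × C (aromatic): 1 H each → 5
  4 × C: 1 H each → 4
  3 × C: 2 H each → 6
  1 × C (aromatic): no H
  1 × O: 1 H
  Total hydrogens = 16.
Molecular formula: C13H16O

C13H16O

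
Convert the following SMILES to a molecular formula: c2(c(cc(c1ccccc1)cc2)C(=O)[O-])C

Heavy atoms from the SMILES: 14 C, 2 O.
Implicit hydrogens by atom environment:
  8 × C (aromatic): 1 H each → 8
  4 × C (aromatic): no H
  1 × C: 3 H
  1 × C: no H
  1 × O: no H
  1 × O (charge -1): no H
  Total hydrogens = 11.
Net charge -1.
Molecular formula: C14H11O2-

C14H11O2-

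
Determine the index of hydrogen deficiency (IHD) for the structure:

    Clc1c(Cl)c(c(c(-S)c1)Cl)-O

Molecular formula from the SMILES: C6H3Cl3OS.
DoU = (2C + 2 + N − H − X)/2 = (2·6 + 2 + 0 − 3 − 3)/2 = 8/2 = 4.
(Structurally: 1 ring(s) + 3 π bond(s) = 4.)

4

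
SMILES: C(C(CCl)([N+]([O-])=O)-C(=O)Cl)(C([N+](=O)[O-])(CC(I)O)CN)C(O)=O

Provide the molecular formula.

C9H12Cl2IN3O8

Heavy atoms from the SMILES: 9 C, 2 Cl, 1 I, 3 N, 8 O.
Implicit hydrogens by atom environment:
  4 × C: no H
  4 × O: no H
  3 × C: 2 H each → 6
  2 × C: 1 H each → 2
  2 × Cl: no H
  2 × N (charge +1): no H
  2 × O: 1 H each → 2
  2 × O (charge -1): no H
  1 × I: no H
  1 × N: 2 H
  Total hydrogens = 12.
Molecular formula: C9H12Cl2IN3O8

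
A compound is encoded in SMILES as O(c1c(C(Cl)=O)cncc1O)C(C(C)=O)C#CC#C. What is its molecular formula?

Heavy atoms from the SMILES: 13 C, 1 Cl, 1 N, 4 O.
Implicit hydrogens by atom environment:
  5 × C: no H
  3 × C (aromatic): no H
  3 × O: no H
  2 × C (aromatic): 1 H each → 2
  2 × C: 1 H each → 2
  1 × C: 3 H
  1 × Cl: no H
  1 × N (aromatic): no H
  1 × O: 1 H
  Total hydrogens = 8.
Molecular formula: C13H8ClNO4

C13H8ClNO4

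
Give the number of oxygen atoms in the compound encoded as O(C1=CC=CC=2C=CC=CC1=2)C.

1

The symbol for oxygen appears 1 time in the SMILES.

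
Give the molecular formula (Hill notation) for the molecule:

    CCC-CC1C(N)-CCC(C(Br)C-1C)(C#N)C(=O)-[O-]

Heavy atoms from the SMILES: 1 Br, 14 C, 2 N, 2 O.
Implicit hydrogens by atom environment:
  5 × C: 2 H each → 10
  4 × C: 1 H each → 4
  3 × C: no H
  2 × C: 3 H each → 6
  1 × Br: no H
  1 × N: 2 H
  1 × N: no H
  1 × O: no H
  1 × O (charge -1): no H
  Total hydrogens = 22.
Net charge -1.
Molecular formula: C14H22BrN2O2-

C14H22BrN2O2-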